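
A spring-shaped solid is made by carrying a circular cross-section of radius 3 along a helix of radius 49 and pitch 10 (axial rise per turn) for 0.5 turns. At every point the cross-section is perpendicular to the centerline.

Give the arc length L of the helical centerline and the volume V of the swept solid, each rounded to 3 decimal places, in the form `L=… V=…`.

2πR = 2π·49 = 307.876080
per-turn = √(307.876080² + 10²) = √(94787.6807 + 100) = √94887.6807 = 308.038440
L = 0.5 × 308.038440 = 154.019220
V = π·3² × L = 28.274334 × 154.019220 = 4354.790854

L=154.019 V=4354.791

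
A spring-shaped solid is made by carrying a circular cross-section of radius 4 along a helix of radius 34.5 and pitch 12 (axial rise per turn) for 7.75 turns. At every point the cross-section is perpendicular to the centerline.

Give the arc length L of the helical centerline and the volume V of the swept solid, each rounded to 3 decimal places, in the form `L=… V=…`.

2πR = 2π·34.5 = 216.769893
per-turn = √(216.769893² + 12²) = √(46989.1866 + 144) = √47133.1866 = 217.101788
L = 7.75 × 217.101788 = 1682.538861
V = π·4² × L = 50.265482 × 1682.538861 = 84573.627581

L=1682.539 V=84573.628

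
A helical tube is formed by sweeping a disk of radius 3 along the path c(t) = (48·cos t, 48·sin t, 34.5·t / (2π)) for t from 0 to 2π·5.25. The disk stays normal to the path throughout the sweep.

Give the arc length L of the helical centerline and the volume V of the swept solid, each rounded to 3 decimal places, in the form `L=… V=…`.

L=1593.689 V=45060.487

2πR = 2π·48 = 301.592895
per-turn = √(301.592895² + 34.5²) = √(90958.2742 + 1190.25) = √92148.5242 = 303.559754
L = 5.25 × 303.559754 = 1593.688708
V = π·3² × L = 28.274334 × 1593.688708 = 45060.486627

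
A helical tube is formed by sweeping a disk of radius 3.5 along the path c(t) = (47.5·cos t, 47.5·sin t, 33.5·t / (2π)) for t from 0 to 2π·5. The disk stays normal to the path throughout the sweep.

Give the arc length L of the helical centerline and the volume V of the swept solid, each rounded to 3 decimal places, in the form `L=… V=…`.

2πR = 2π·47.5 = 298.451302
per-turn = √(298.451302² + 33.5²) = √(89073.1797 + 1122.25) = √90195.4297 = 300.325540
L = 5 × 300.325540 = 1501.627698
V = π·3.5² × L = 38.484510 × 1501.627698 = 57789.406164

L=1501.628 V=57789.406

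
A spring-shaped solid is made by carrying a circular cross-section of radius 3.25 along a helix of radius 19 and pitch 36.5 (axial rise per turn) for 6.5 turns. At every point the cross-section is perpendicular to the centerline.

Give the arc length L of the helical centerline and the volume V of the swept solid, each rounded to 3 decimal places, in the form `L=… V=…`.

L=811.432 V=26925.814

2πR = 2π·19 = 119.380521
per-turn = √(119.380521² + 36.5²) = √(14251.7088 + 1332.25) = √15583.9588 = 124.835727
L = 6.5 × 124.835727 = 811.432226
V = π·3.25² × L = 33.183072 × 811.432226 = 26925.814306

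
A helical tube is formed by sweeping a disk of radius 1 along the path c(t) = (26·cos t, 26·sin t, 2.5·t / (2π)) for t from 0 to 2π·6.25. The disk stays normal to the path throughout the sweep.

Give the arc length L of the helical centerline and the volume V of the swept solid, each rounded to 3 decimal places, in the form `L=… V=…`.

2πR = 2π·26 = 163.362818
per-turn = √(163.362818² + 2.5²) = √(26687.4103 + 6.25) = √26693.6603 = 163.381946
L = 6.25 × 163.381946 = 1021.137163
V = π·1² × L = 3.141593 × 1021.137163 = 3207.997009

L=1021.137 V=3207.997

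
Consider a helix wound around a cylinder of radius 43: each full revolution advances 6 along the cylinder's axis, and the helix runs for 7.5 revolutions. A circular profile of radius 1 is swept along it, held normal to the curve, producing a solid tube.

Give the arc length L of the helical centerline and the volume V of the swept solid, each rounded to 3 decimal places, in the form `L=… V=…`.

L=2026.827 V=6367.464

2πR = 2π·43 = 270.176968
per-turn = √(270.176968² + 6²) = √(72995.5942 + 36) = √73031.5942 = 270.243583
L = 7.5 × 270.243583 = 2026.826872
V = π·1² × L = 3.141593 × 2026.826872 = 6367.464413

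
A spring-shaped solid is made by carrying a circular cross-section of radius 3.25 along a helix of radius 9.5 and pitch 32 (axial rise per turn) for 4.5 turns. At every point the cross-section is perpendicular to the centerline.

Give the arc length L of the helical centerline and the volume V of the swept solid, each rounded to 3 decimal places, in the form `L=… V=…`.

L=304.771 V=10113.233

2πR = 2π·9.5 = 59.690260
per-turn = √(59.690260² + 32²) = √(3562.9272 + 1024) = √4586.9272 = 67.726857
L = 4.5 × 67.726857 = 304.770857
V = π·3.25² × L = 33.183072 × 304.770857 = 10113.233430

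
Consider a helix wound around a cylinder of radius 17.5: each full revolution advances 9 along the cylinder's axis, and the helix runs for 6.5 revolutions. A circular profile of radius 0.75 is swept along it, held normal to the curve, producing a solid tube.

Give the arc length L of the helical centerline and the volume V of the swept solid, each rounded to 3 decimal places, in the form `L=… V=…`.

2πR = 2π·17.5 = 109.955743
per-turn = √(109.955743² + 9²) = √(12090.2654 + 81) = √12171.2654 = 110.323458
L = 6.5 × 110.323458 = 717.102477
V = π·0.75² × L = 1.767146 × 717.102477 = 1267.224679

L=717.102 V=1267.225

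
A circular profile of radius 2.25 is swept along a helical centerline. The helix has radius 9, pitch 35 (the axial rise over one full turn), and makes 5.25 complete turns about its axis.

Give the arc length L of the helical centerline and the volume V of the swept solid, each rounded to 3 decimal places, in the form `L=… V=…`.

L=349.145 V=5552.908

2πR = 2π·9 = 56.548668
per-turn = √(56.548668² + 35²) = √(3197.7518 + 1225) = √4422.7518 = 66.503773
L = 5.25 × 66.503773 = 349.144808
V = π·2.25² × L = 15.904313 × 349.144808 = 5552.908248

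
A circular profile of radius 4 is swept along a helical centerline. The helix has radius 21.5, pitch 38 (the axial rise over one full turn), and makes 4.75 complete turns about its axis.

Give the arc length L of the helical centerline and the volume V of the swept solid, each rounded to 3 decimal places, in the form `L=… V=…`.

2πR = 2π·21.5 = 135.088484
per-turn = √(135.088484² + 38²) = √(18248.8985 + 1444) = √19692.8985 = 140.331388
L = 4.75 × 140.331388 = 666.574094
V = π·4² × L = 50.265482 × 666.574094 = 33505.668446

L=666.574 V=33505.668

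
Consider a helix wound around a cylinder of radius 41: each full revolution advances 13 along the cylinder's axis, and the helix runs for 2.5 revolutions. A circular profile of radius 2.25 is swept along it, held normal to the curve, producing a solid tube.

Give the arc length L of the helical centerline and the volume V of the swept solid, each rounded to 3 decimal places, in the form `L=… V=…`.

2πR = 2π·41 = 257.610598
per-turn = √(257.610598² + 13²) = √(66363.2200 + 169) = √66532.2200 = 257.938403
L = 2.5 × 257.938403 = 644.846009
V = π·2.25² × L = 15.904313 × 644.846009 = 10255.832636

L=644.846 V=10255.833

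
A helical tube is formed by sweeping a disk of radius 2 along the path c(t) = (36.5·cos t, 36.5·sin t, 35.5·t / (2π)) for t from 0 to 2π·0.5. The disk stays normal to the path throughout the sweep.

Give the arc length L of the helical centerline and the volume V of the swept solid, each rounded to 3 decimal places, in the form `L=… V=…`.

L=116.034 V=1458.124

2πR = 2π·36.5 = 229.336264
per-turn = √(229.336264² + 35.5²) = √(52595.1219 + 1260.25) = √53855.3719 = 232.067602
L = 0.5 × 232.067602 = 116.033801
V = π·2² × L = 12.566371 × 116.033801 = 1458.123747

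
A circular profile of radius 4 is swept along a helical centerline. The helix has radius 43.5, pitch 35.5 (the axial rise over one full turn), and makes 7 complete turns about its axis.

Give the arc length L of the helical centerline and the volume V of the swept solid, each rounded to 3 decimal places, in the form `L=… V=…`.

2πR = 2π·43.5 = 273.318561
per-turn = √(273.318561² + 35.5²) = √(74703.0357 + 1260.25) = √75963.2857 = 275.614379
L = 7 × 275.614379 = 1929.300650
V = π·4² × L = 50.265482 × 1929.300650 = 96977.228001

L=1929.301 V=96977.228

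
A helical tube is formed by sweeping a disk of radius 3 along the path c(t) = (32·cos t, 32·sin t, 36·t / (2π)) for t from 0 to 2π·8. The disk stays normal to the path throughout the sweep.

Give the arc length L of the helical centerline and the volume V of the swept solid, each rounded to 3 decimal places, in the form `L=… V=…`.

L=1634.075 V=46202.386

2πR = 2π·32 = 201.061930
per-turn = √(201.061930² + 36²) = √(40425.8996 + 1296) = √41721.8996 = 204.259393
L = 8 × 204.259393 = 1634.075144
V = π·3² × L = 28.274334 × 1634.075144 = 46202.386209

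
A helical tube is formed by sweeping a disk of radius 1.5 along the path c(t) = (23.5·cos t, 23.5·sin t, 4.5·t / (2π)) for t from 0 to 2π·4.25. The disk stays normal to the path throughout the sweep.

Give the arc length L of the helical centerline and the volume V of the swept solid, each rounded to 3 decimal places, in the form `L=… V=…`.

2πR = 2π·23.5 = 147.654855
per-turn = √(147.654855² + 4.5²) = √(21801.9561 + 20.25) = √21822.2061 = 147.723411
L = 4.25 × 147.723411 = 627.824496
V = π·1.5² × L = 7.068583 × 627.824496 = 4437.829857

L=627.824 V=4437.830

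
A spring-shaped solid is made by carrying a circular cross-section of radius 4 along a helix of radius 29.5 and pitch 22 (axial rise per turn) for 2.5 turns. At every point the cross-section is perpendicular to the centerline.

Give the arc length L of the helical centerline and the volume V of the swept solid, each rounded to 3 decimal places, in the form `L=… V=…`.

2πR = 2π·29.5 = 185.353967
per-turn = √(185.353967² + 22²) = √(34356.0929 + 484) = √34840.0929 = 186.655010
L = 2.5 × 186.655010 = 466.637526
V = π·4² × L = 50.265482 × 466.637526 = 23455.760381

L=466.638 V=23455.760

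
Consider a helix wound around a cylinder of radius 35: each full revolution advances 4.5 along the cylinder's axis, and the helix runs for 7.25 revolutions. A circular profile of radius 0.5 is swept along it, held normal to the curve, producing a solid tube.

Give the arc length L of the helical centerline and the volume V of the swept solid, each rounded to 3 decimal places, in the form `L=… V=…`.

L=1594.692 V=1252.468

2πR = 2π·35 = 219.911486
per-turn = √(219.911486² + 4.5²) = √(48361.0616 + 20.25) = √48381.3116 = 219.957522
L = 7.25 × 219.957522 = 1594.692036
V = π·0.5² × L = 0.785398 × 1594.692036 = 1252.468196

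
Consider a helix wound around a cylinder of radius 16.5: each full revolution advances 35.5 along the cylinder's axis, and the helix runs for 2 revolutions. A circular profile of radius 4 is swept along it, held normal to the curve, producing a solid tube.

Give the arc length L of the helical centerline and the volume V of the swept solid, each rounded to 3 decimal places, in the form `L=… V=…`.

2πR = 2π·16.5 = 103.672558
per-turn = √(103.672558² + 35.5²) = √(10747.9992 + 1260.25) = √12008.2492 = 109.582157
L = 2 × 109.582157 = 219.164315
V = π·4² × L = 50.265482 × 219.164315 = 11016.400008

L=219.164 V=11016.400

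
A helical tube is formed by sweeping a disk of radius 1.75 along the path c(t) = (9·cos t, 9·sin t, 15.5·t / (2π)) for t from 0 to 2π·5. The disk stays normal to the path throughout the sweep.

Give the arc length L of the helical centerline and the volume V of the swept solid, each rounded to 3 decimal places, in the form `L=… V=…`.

2πR = 2π·9 = 56.548668
per-turn = √(56.548668² + 15.5²) = √(3197.7518 + 240.25) = √3438.0018 = 58.634476
L = 5 × 58.634476 = 293.172382
V = π·1.75² × L = 9.621128 × 293.172382 = 2820.648869

L=293.172 V=2820.649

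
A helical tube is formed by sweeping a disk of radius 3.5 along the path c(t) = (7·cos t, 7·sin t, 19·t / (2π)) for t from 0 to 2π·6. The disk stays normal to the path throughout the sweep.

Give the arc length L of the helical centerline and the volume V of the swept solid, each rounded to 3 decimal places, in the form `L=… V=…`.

2πR = 2π·7 = 43.982297
per-turn = √(43.982297² + 19²) = √(1934.4425 + 361) = √2295.4425 = 47.910776
L = 6 × 47.910776 = 287.464656
V = π·3.5² × L = 38.484510 × 287.464656 = 11062.936444

L=287.465 V=11062.936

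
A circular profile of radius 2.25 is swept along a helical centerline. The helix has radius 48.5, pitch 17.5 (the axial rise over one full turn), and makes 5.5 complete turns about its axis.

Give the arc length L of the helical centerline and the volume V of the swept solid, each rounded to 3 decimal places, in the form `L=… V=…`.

2πR = 2π·48.5 = 304.734487
per-turn = √(304.734487² + 17.5²) = √(92863.1078 + 306.25) = √93169.3578 = 305.236560
L = 5.5 × 305.236560 = 1678.801082
V = π·2.25² × L = 15.904313 × 1678.801082 = 26700.177556

L=1678.801 V=26700.178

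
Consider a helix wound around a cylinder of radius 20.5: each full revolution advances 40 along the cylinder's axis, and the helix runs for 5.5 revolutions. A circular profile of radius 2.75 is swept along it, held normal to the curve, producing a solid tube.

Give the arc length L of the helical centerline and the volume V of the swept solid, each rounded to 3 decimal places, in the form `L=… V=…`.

2πR = 2π·20.5 = 128.805299
per-turn = √(128.805299² + 40²) = √(16590.8050 + 1600) = √18190.8050 = 134.873292
L = 5.5 × 134.873292 = 741.803108
V = π·2.75² × L = 23.758294 × 741.803108 = 17623.976661

L=741.803 V=17623.977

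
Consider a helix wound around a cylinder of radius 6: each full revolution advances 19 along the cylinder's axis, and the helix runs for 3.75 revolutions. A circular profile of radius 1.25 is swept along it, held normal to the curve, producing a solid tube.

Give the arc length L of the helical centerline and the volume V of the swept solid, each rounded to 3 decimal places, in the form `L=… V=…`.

2πR = 2π·6 = 37.699112
per-turn = √(37.699112² + 19²) = √(1421.2230 + 361) = √1782.2230 = 42.216383
L = 3.75 × 42.216383 = 158.311438
V = π·1.25² × L = 4.908739 × 158.311438 = 777.109454

L=158.311 V=777.109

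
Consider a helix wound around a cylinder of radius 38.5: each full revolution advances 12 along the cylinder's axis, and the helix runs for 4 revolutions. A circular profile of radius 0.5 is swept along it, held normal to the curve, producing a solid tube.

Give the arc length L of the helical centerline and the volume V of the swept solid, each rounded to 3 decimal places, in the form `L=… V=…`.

L=968.800 V=760.894

2πR = 2π·38.5 = 241.902634
per-turn = √(241.902634² + 12²) = √(58516.8845 + 144) = √58660.8845 = 242.200092
L = 4 × 242.200092 = 968.800367
V = π·0.5² × L = 0.785398 × 968.800367 = 760.894029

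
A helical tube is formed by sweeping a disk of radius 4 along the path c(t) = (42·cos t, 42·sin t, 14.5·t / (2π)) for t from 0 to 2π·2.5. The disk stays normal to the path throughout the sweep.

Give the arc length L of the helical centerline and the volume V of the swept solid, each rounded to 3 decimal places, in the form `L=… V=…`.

2πR = 2π·42 = 263.893783
per-turn = √(263.893783² + 14.5²) = √(69639.9287 + 210.25) = √69850.1787 = 264.291844
L = 2.5 × 264.291844 = 660.729609
V = π·4² × L = 50.265482 × 660.729609 = 33211.892585

L=660.730 V=33211.893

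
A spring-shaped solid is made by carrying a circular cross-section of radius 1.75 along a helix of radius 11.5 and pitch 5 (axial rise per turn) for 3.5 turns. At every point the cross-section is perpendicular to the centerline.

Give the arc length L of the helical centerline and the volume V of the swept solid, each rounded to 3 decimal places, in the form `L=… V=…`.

L=253.503 V=2438.984

2πR = 2π·11.5 = 72.256631
per-turn = √(72.256631² + 5²) = √(5221.0207 + 25) = √5246.0207 = 72.429419
L = 3.5 × 72.429419 = 253.502966
V = π·1.75² × L = 9.621128 × 253.502966 = 2438.984361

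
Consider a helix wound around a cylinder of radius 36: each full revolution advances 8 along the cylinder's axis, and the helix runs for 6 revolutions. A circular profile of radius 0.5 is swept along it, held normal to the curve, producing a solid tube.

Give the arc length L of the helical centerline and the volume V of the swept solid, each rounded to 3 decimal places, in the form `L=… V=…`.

L=1358.017 V=1066.584

2πR = 2π·36 = 226.194671
per-turn = √(226.194671² + 8²) = √(51164.0292 + 64) = √51228.0292 = 226.336098
L = 6 × 226.336098 = 1358.016587
V = π·0.5² × L = 0.785398 × 1358.016587 = 1066.583734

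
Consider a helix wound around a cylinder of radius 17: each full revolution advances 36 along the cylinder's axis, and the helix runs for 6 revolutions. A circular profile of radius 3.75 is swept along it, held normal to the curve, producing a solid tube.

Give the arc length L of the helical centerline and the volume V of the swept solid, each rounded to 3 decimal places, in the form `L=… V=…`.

L=676.306 V=29878.272

2πR = 2π·17 = 106.814150
per-turn = √(106.814150² + 36²) = √(11409.2627 + 1296) = √12705.2627 = 112.717624
L = 6 × 112.717624 = 676.305742
V = π·3.75² × L = 44.178647 × 676.305742 = 29878.272434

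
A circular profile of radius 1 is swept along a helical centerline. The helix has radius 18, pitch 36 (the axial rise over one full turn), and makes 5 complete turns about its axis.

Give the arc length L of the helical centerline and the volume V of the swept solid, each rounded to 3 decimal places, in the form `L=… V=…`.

2πR = 2π·18 = 113.097336
per-turn = √(113.097336² + 36²) = √(12791.0073 + 1296) = √14087.0073 = 118.688699
L = 5 × 118.688699 = 593.443496
V = π·1² × L = 3.141593 × 593.443496 = 1864.357726

L=593.443 V=1864.358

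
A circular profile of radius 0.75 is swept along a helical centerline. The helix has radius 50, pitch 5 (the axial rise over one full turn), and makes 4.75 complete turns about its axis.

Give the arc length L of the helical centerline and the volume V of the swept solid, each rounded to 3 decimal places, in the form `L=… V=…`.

2πR = 2π·50 = 314.159265
per-turn = √(314.159265² + 5²) = √(98696.0440 + 25) = √98721.0440 = 314.199052
L = 4.75 × 314.199052 = 1492.445495
V = π·0.75² × L = 1.767146 × 1492.445495 = 2637.368889

L=1492.445 V=2637.369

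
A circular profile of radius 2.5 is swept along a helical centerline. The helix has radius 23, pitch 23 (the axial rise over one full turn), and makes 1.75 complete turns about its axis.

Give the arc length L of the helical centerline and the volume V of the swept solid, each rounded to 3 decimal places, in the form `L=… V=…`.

2πR = 2π·23 = 144.513262
per-turn = √(144.513262² + 23²) = √(20884.0829 + 529) = √21413.0829 = 146.332098
L = 1.75 × 146.332098 = 256.081172
V = π·2.5² × L = 19.634954 × 256.081172 = 5028.142045

L=256.081 V=5028.142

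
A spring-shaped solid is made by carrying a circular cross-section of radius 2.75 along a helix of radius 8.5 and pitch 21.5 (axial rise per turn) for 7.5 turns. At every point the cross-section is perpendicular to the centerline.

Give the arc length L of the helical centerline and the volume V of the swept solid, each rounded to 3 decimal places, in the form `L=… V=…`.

2πR = 2π·8.5 = 53.407075
per-turn = √(53.407075² + 21.5²) = √(2852.3157 + 462.25) = √3314.5657 = 57.572265
L = 7.5 × 57.572265 = 431.791986
V = π·2.75² × L = 23.758294 × 431.791986 = 10258.641138

L=431.792 V=10258.641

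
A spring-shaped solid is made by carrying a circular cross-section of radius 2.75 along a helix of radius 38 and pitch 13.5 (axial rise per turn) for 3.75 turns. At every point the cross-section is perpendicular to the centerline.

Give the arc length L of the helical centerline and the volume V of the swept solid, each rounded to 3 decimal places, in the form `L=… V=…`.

2πR = 2π·38 = 238.761042
per-turn = √(238.761042² + 13.5²) = √(57006.8350 + 182.25) = √57189.0850 = 239.142395
L = 3.75 × 239.142395 = 896.783981
V = π·2.75² × L = 23.758294 × 896.783981 = 21306.057866

L=896.784 V=21306.058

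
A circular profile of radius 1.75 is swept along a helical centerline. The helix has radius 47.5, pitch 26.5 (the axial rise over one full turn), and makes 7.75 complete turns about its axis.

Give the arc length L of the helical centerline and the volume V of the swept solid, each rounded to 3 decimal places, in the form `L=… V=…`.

2πR = 2π·47.5 = 298.451302
per-turn = √(298.451302² + 26.5²) = √(89073.1797 + 702.25) = √89775.4297 = 299.625482
L = 7.75 × 299.625482 = 2322.097489
V = π·1.75² × L = 9.621128 × 2322.097489 = 22341.196011

L=2322.097 V=22341.196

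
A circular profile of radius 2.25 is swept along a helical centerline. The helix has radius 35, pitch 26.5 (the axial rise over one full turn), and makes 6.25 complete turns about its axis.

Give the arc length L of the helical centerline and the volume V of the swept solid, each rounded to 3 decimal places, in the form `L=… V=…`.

2πR = 2π·35 = 219.911486
per-turn = √(219.911486² + 26.5²) = √(48361.0616 + 702.25) = √49063.3116 = 221.502396
L = 6.25 × 221.502396 = 1384.389977
V = π·2.25² × L = 15.904313 × 1384.389977 = 22017.771241

L=1384.390 V=22017.771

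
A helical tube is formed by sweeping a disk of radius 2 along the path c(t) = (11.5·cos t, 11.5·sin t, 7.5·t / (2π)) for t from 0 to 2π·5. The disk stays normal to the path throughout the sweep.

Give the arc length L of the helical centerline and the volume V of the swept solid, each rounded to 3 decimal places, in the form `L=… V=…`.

2πR = 2π·11.5 = 72.256631
per-turn = √(72.256631² + 7.5²) = √(5221.0207 + 56.25) = √5277.2707 = 72.644826
L = 5 × 72.644826 = 363.224129
V = π·2² × L = 12.566371 × 363.224129 = 4564.409027

L=363.224 V=4564.409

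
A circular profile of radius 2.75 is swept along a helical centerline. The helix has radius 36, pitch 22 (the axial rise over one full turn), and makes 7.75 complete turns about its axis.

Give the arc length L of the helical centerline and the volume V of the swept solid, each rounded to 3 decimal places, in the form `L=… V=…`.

2πR = 2π·36 = 226.194671
per-turn = √(226.194671² + 22²) = √(51164.0292 + 484) = √51648.0292 = 227.262028
L = 7.75 × 227.262028 = 1761.280714
V = π·2.75² × L = 23.758294 × 1761.280714 = 41845.025808

L=1761.281 V=41845.026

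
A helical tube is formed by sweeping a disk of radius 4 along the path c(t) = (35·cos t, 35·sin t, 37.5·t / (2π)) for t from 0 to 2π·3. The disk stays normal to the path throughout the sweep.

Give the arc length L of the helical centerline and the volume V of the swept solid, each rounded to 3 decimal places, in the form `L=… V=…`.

2πR = 2π·35 = 219.911486
per-turn = √(219.911486² + 37.5²) = √(48361.0616 + 1406.25) = √49767.3116 = 223.085884
L = 3 × 223.085884 = 669.257651
V = π·4² × L = 50.265482 × 669.257651 = 33640.558741

L=669.258 V=33640.559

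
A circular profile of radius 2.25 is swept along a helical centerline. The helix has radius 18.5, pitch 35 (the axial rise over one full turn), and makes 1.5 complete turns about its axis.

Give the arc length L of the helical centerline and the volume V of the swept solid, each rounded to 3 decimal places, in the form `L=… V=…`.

2πR = 2π·18.5 = 116.238928
per-turn = √(116.238928² + 35²) = √(13511.4884 + 1225) = √14736.4884 = 121.393939
L = 1.5 × 121.393939 = 182.090908
V = π·2.25² × L = 15.904313 × 182.090908 = 2896.030768

L=182.091 V=2896.031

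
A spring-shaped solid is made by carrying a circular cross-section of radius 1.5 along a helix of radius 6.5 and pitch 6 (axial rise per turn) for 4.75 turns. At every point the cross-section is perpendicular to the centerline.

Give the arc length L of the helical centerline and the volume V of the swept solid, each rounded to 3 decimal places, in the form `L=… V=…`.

L=196.076 V=1385.977

2πR = 2π·6.5 = 40.840704
per-turn = √(40.840704² + 6²) = √(1667.9631 + 36) = √1703.9631 = 41.279088
L = 4.75 × 41.279088 = 196.075670
V = π·1.5² × L = 7.068583 × 196.075670 = 1385.977241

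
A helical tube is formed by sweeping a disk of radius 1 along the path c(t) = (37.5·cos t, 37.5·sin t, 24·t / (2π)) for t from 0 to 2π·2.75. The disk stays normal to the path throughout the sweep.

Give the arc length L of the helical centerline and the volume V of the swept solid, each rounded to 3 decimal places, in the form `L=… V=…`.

L=651.306 V=2046.139

2πR = 2π·37.5 = 235.619449
per-turn = √(235.619449² + 24²) = √(55516.5248 + 576) = √56092.5248 = 236.838605
L = 2.75 × 236.838605 = 651.306163
V = π·1² × L = 3.141593 × 651.306163 = 2046.138658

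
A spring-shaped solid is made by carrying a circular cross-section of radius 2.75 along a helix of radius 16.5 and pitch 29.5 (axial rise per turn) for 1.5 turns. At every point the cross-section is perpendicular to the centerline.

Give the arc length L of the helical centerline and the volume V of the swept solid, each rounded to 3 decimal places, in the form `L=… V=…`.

L=161.682 V=3841.288

2πR = 2π·16.5 = 103.672558
per-turn = √(103.672558² + 29.5²) = √(10747.9992 + 870.25) = √11618.2492 = 107.787983
L = 1.5 × 107.787983 = 161.681974
V = π·2.75² × L = 23.758294 × 161.681974 = 3841.287942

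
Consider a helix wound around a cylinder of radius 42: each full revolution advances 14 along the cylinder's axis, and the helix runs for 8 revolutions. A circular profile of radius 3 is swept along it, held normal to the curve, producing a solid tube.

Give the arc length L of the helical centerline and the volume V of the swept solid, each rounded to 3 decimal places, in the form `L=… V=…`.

L=2114.119 V=59775.308

2πR = 2π·42 = 263.893783
per-turn = √(263.893783² + 14²) = √(69639.9287 + 196) = √69835.9287 = 264.264884
L = 8 × 264.264884 = 2114.119068
V = π·3² × L = 28.274334 × 2114.119068 = 59775.308397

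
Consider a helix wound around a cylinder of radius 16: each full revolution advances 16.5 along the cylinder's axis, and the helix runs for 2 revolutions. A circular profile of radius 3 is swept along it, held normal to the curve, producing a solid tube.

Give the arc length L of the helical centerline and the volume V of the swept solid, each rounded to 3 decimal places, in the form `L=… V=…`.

L=203.752 V=5760.954

2πR = 2π·16 = 100.530965
per-turn = √(100.530965² + 16.5²) = √(10106.4749 + 272.25) = √10378.7249 = 101.876027
L = 2 × 101.876027 = 203.752054
V = π·3² × L = 28.274334 × 203.752054 = 5760.953612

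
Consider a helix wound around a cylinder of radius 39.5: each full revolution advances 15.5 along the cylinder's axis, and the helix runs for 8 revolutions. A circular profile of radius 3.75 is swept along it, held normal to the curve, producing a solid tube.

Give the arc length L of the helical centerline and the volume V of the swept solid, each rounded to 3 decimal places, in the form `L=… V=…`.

L=1989.355 V=87887.007

2πR = 2π·39.5 = 248.185820
per-turn = √(248.185820² + 15.5²) = √(61596.2011 + 240.25) = √61836.4511 = 248.669361
L = 8 × 248.669361 = 1989.354887
V = π·3.75² × L = 44.178647 × 1989.354887 = 87887.006717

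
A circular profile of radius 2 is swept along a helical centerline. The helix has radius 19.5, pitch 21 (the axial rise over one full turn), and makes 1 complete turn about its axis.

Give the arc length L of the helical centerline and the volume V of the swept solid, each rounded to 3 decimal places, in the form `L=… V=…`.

L=124.309 V=1562.110

2πR = 2π·19.5 = 122.522113
per-turn = √(122.522113² + 21²) = √(15011.6683 + 441) = √15452.6683 = 124.308762
L = 1 × 124.308762 = 124.308762
V = π·2² × L = 12.566371 × 124.308762 = 1562.109973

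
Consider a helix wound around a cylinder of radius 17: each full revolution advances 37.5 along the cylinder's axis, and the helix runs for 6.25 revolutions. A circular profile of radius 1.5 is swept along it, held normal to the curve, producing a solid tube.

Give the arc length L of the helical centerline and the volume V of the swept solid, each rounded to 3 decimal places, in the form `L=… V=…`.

L=707.535 V=5001.271

2πR = 2π·17 = 106.814150
per-turn = √(106.814150² + 37.5²) = √(11409.2627 + 1406.25) = √12815.5127 = 113.205621
L = 6.25 × 113.205621 = 707.535133
V = π·1.5² × L = 7.068583 × 707.535133 = 5001.271146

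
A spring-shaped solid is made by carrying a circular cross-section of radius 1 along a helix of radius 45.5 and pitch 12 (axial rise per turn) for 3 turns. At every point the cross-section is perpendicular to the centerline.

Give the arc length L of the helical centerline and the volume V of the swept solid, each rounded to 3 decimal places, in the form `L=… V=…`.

L=858.410 V=2696.775

2πR = 2π·45.5 = 285.884931
per-turn = √(285.884931² + 12²) = √(81730.1940 + 144) = √81874.1940 = 286.136670
L = 3 × 286.136670 = 858.410011
V = π·1² × L = 3.141593 × 858.410011 = 2696.774583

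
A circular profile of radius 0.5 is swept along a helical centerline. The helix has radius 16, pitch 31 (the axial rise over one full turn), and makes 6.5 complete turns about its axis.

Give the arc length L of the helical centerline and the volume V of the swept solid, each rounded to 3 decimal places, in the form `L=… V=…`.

L=683.813 V=537.066

2πR = 2π·16 = 100.530965
per-turn = √(100.530965² + 31²) = √(10106.4749 + 961) = √11067.4749 = 105.202067
L = 6.5 × 105.202067 = 683.813436
V = π·0.5² × L = 0.785398 × 683.813436 = 537.065816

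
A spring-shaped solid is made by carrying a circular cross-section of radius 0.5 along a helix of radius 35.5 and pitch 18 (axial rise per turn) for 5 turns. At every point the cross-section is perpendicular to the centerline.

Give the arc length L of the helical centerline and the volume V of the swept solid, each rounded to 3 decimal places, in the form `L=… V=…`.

2πR = 2π·35.5 = 223.053078
per-turn = √(223.053078² + 18²) = √(49752.6758 + 324) = √50076.6758 = 223.778184
L = 5 × 223.778184 = 1118.890922
V = π·0.5² × L = 0.785398 × 1118.890922 = 878.774875

L=1118.891 V=878.775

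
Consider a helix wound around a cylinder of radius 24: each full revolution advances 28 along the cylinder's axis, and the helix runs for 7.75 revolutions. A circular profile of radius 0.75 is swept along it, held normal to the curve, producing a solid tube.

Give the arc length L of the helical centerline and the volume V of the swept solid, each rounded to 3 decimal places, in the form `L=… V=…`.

2πR = 2π·24 = 150.796447
per-turn = √(150.796447² + 28²) = √(22739.5685 + 784) = √23523.5685 = 153.373950
L = 7.75 × 153.373950 = 1188.648113
V = π·0.75² × L = 1.767146 × 1188.648113 = 2100.514600

L=1188.648 V=2100.515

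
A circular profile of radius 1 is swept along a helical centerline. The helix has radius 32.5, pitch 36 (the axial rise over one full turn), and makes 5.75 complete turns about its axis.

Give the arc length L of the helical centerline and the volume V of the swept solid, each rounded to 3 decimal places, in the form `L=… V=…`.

2πR = 2π·32.5 = 204.203522
per-turn = √(204.203522² + 36²) = √(41699.0786 + 1296) = √42995.0786 = 207.352547
L = 5.75 × 207.352547 = 1192.277143
V = π·1² × L = 3.141593 × 1192.277143 = 3745.649114

L=1192.277 V=3745.649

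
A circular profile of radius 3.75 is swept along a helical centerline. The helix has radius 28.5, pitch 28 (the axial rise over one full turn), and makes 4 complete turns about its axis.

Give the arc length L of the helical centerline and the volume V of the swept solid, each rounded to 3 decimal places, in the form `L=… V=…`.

2πR = 2π·28.5 = 179.070781
per-turn = √(179.070781² + 28²) = √(32066.3447 + 784) = √32850.3447 = 181.246641
L = 4 × 181.246641 = 724.986562
V = π·3.75² × L = 44.178647 × 724.986562 = 32028.925182

L=724.987 V=32028.925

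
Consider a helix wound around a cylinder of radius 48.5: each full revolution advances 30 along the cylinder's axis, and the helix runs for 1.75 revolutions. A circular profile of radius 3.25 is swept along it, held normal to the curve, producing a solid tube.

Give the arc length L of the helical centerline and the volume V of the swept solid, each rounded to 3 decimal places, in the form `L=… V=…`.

L=535.863 V=17781.592

2πR = 2π·48.5 = 304.734487
per-turn = √(304.734487² + 30²) = √(92863.1078 + 900) = √93763.1078 = 306.207622
L = 1.75 × 306.207622 = 535.863339
V = π·3.25² × L = 33.183072 × 535.863339 = 17781.591964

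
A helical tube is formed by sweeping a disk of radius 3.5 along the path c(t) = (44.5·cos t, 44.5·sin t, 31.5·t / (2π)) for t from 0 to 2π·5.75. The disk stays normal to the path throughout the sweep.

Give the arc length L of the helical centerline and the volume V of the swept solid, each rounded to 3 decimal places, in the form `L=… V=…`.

2πR = 2π·44.5 = 279.601746
per-turn = √(279.601746² + 31.5²) = √(78177.1365 + 992.25) = √79169.3865 = 281.370550
L = 5.75 × 281.370550 = 1617.880663
V = π·3.5² × L = 38.484510 × 1617.880663 = 62263.344566

L=1617.881 V=62263.345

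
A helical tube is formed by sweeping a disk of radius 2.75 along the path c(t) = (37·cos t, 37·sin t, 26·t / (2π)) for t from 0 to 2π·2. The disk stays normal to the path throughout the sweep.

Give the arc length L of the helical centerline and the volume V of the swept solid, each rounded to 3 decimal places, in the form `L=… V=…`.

L=467.854 V=11115.425

2πR = 2π·37 = 232.477856
per-turn = √(232.477856² + 26²) = √(54045.9537 + 676) = √54721.9537 = 233.927240
L = 2 × 233.927240 = 467.854480
V = π·2.75² × L = 23.758294 × 467.854480 = 11115.424501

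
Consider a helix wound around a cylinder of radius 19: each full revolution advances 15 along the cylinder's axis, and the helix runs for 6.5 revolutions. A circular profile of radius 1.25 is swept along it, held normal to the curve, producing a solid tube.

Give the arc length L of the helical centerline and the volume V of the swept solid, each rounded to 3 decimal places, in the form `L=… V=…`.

2πR = 2π·19 = 119.380521
per-turn = √(119.380521² + 15²) = √(14251.7088 + 225) = √14476.7088 = 120.319195
L = 6.5 × 120.319195 = 782.074769
V = π·1.25² × L = 4.908739 × 782.074769 = 3839.000547

L=782.075 V=3839.001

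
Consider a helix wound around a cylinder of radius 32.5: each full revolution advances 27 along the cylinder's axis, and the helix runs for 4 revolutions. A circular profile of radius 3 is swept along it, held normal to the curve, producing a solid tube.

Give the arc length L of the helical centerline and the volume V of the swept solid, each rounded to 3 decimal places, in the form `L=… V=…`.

2πR = 2π·32.5 = 204.203522
per-turn = √(204.203522² + 27²) = √(41699.0786 + 729) = √42428.0786 = 205.980772
L = 4 × 205.980772 = 823.923090
V = π·3² × L = 28.274334 × 823.923090 = 23295.876528

L=823.923 V=23295.877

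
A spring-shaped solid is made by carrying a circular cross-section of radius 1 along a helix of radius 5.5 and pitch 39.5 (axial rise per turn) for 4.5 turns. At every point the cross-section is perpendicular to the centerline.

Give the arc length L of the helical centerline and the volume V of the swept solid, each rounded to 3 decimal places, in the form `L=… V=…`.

2πR = 2π·5.5 = 34.557519
per-turn = √(34.557519² + 39.5²) = √(1194.2221 + 1560.25) = √2754.4721 = 52.483065
L = 4.5 × 52.483065 = 236.173793
V = π·1² × L = 3.141593 × 236.173793 = 741.961854

L=236.174 V=741.962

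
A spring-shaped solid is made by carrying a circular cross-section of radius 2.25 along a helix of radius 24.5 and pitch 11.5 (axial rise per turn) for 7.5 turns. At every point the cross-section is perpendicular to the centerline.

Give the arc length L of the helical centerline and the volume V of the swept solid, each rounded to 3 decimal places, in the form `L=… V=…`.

2πR = 2π·24.5 = 153.938040
per-turn = √(153.938040² + 11.5²) = √(23696.9202 + 132.25) = √23829.1702 = 154.366998
L = 7.5 × 154.366998 = 1157.752487
V = π·2.25² × L = 15.904313 × 1157.752487 = 18413.257713

L=1157.752 V=18413.258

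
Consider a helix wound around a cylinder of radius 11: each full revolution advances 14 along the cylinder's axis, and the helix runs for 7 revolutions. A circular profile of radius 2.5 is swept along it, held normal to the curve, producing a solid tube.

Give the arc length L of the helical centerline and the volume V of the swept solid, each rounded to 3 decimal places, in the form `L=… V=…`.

2πR = 2π·11 = 69.115038
per-turn = √(69.115038² + 14²) = √(4776.8885 + 196) = √4972.8885 = 70.518710
L = 7 × 70.518710 = 493.630973
V = π·2.5² × L = 19.634954 × 493.630973 = 9692.421499

L=493.631 V=9692.421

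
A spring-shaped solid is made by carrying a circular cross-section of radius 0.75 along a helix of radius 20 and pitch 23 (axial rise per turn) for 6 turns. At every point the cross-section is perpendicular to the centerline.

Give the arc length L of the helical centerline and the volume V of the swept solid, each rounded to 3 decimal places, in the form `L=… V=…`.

2πR = 2π·20 = 125.663706
per-turn = √(125.663706² + 23²) = √(15791.3670 + 529) = √16320.3670 = 127.751192
L = 6 × 127.751192 = 766.507152
V = π·0.75² × L = 1.767146 × 766.507152 = 1354.529946

L=766.507 V=1354.530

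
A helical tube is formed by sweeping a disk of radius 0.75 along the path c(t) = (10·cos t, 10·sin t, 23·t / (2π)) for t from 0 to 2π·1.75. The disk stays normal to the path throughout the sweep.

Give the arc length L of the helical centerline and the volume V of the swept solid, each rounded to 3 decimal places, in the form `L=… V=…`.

2πR = 2π·10 = 62.831853
per-turn = √(62.831853² + 23²) = √(3947.8418 + 529) = √4476.8418 = 66.909205
L = 1.75 × 66.909205 = 117.091109
V = π·0.75² × L = 1.767146 × 117.091109 = 206.917070

L=117.091 V=206.917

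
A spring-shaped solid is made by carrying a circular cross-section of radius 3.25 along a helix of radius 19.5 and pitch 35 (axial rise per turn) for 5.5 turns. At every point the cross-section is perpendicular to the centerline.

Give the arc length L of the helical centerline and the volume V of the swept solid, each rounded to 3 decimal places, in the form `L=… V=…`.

2πR = 2π·19.5 = 122.522113
per-turn = √(122.522113² + 35²) = √(15011.6683 + 1225) = √16236.6683 = 127.423186
L = 5.5 × 127.423186 = 700.827522
V = π·3.25² × L = 33.183072 × 700.827522 = 23255.610412

L=700.828 V=23255.610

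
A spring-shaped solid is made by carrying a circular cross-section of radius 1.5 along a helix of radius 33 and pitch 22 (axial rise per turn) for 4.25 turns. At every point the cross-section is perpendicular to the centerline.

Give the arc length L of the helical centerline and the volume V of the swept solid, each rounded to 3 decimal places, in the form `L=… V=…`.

2πR = 2π·33 = 207.345115
per-turn = √(207.345115² + 22²) = √(42991.9968 + 484) = √43475.9968 = 208.508985
L = 4.25 × 208.508985 = 886.163186
V = π·1.5² × L = 7.068583 × 886.163186 = 6263.918447

L=886.163 V=6263.918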